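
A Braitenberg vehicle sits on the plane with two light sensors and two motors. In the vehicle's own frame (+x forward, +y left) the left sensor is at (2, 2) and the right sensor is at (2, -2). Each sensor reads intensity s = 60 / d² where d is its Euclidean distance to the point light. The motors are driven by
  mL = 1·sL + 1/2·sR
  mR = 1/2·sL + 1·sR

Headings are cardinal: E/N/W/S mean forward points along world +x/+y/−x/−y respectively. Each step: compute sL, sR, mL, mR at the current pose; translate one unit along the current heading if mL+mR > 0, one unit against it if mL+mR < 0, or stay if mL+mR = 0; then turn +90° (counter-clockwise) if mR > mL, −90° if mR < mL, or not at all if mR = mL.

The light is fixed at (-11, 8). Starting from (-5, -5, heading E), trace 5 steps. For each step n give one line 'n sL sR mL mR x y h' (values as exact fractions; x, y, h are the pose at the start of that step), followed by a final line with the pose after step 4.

n=0: pose=(-5,-5,E); sL=12/37, sR=60/289; mL=4578/10693, mR=3954/10693; mL+mR=8532/10693 → advance +1; mR−mL=-624/10693 → turn -1·90°
n=1: pose=(-4,-5,S); sL=10/51, sR=6/25; mL=403/1275, mR=431/1275; mL+mR=278/425 → advance +1; mR−mL=28/1275 → turn +1·90°
n=2: pose=(-4,-6,E); sL=4/15, sR=60/337; mL=1798/5055, mR=1574/5055; mL+mR=1124/1685 → advance +1; mR−mL=-224/5055 → turn -1·90°
n=3: pose=(-3,-6,S); sL=15/89, sR=15/73; mL=3525/12994, mR=3765/12994; mL+mR=3645/6497 → advance +1; mR−mL=120/6497 → turn +1·90°
n=4: pose=(-3,-7,E); sL=60/269, sR=60/389; mL=31410/104641, mR=27810/104641; mL+mR=59220/104641 → advance +1; mR−mL=-3600/104641 → turn -1·90°

0 12/37 60/289 4578/10693 3954/10693 -5 -5 E
1 10/51 6/25 403/1275 431/1275 -4 -5 S
2 4/15 60/337 1798/5055 1574/5055 -4 -6 E
3 15/89 15/73 3525/12994 3765/12994 -3 -6 S
4 60/269 60/389 31410/104641 27810/104641 -3 -7 E
final -2 -7 S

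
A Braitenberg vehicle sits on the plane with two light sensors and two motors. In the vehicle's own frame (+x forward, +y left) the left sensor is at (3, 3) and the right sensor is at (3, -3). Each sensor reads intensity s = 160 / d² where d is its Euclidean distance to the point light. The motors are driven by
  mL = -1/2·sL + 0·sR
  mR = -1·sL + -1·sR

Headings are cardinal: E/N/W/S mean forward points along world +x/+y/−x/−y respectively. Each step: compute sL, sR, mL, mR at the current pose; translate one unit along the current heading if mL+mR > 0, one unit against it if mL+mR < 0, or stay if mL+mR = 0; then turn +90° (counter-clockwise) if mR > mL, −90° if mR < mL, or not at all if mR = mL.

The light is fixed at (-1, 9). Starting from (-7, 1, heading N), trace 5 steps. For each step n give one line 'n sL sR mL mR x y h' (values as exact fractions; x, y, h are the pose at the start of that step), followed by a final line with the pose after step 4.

0 80/53 80/17 -40/53 -5600/901 -7 1 N
1 32/9 160/153 -16/9 -704/153 -7 0 E
2 1 40/61 -1/2 -101/61 -8 0 S
3 160/221 32/25 -80/221 -11072/5525 -8 1 W
4 80/53 80/17 -40/53 -5600/901 -7 1 N
final -7 0 E

n=0: pose=(-7,1,N); sL=80/53, sR=80/17; mL=-40/53, mR=-5600/901; mL+mR=-6280/901 → advance -1; mR−mL=-4920/901 → turn -1·90°
n=1: pose=(-7,0,E); sL=32/9, sR=160/153; mL=-16/9, mR=-704/153; mL+mR=-976/153 → advance -1; mR−mL=-48/17 → turn -1·90°
n=2: pose=(-8,0,S); sL=1, sR=40/61; mL=-1/2, mR=-101/61; mL+mR=-263/122 → advance -1; mR−mL=-141/122 → turn -1·90°
n=3: pose=(-8,1,W); sL=160/221, sR=32/25; mL=-80/221, mR=-11072/5525; mL+mR=-13072/5525 → advance -1; mR−mL=-9072/5525 → turn -1·90°
n=4: pose=(-7,1,N); sL=80/53, sR=80/17; mL=-40/53, mR=-5600/901; mL+mR=-6280/901 → advance -1; mR−mL=-4920/901 → turn -1·90°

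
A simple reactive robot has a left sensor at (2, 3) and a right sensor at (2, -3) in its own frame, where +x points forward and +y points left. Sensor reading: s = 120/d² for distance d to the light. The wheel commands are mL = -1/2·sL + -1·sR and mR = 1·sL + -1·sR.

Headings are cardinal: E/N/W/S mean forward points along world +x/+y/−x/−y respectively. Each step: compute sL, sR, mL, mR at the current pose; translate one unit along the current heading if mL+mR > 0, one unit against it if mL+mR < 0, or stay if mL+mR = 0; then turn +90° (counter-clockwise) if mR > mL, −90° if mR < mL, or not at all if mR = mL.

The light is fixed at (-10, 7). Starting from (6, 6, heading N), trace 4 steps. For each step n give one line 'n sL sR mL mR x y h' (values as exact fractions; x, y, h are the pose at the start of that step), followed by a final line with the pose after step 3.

0 12/17 60/181 -2106/3077 1152/3077 6 6 N
1 120/221 120/197 -38340/43537 -2880/43537 6 5 W
2 15/52 30/53 -3915/5512 -765/2756 7 5 S
3 24/73 120/377 -13284/27521 288/27521 7 6 E
final 6 6 N

n=0: pose=(6,6,N); sL=12/17, sR=60/181; mL=-2106/3077, mR=1152/3077; mL+mR=-954/3077 → advance -1; mR−mL=18/17 → turn +1·90°
n=1: pose=(6,5,W); sL=120/221, sR=120/197; mL=-38340/43537, mR=-2880/43537; mL+mR=-41220/43537 → advance -1; mR−mL=180/221 → turn +1·90°
n=2: pose=(7,5,S); sL=15/52, sR=30/53; mL=-3915/5512, mR=-765/2756; mL+mR=-5445/5512 → advance -1; mR−mL=45/104 → turn +1·90°
n=3: pose=(7,6,E); sL=24/73, sR=120/377; mL=-13284/27521, mR=288/27521; mL+mR=-12996/27521 → advance -1; mR−mL=36/73 → turn +1·90°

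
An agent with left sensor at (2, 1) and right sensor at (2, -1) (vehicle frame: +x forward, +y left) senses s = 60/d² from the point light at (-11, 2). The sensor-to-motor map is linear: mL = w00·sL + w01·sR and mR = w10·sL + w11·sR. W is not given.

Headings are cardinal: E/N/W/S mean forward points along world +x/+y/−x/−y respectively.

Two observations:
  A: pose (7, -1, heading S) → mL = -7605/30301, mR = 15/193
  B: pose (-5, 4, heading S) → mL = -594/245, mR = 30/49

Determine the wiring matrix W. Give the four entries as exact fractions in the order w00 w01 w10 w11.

obs A: pose=(7,-1,S) → sL=30/193, sR=30/157, mL=-7605/30301, mR=15/193
obs B: pose=(-5,4,S) → sL=60/49, sR=12/5, mL=-594/245, mR=30/49
sensor matrix S = [[30/193, 30/157], [60/49, 12/5]]; det S = 206496/1484749
solve [mL_A; mL_B] = S·[w00; w01] and [mR_A; mR_B] = S·[w10; w11]:
  w00 = -1, w01 = -1/2, w10 = 1/2, w11 = 0

-1 -1/2 1/2 0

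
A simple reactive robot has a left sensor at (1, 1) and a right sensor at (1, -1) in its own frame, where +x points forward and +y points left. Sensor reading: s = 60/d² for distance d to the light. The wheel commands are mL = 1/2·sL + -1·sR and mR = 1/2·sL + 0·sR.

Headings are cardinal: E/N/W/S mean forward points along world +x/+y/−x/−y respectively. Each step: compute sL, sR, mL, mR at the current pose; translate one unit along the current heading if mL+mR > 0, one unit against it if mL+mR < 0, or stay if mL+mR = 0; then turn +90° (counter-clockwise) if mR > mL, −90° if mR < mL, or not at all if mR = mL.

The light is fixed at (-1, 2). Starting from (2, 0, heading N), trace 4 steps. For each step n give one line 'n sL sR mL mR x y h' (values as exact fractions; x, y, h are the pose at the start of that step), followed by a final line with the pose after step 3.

n=0: pose=(2,0,N); sL=12, sR=60/17; mL=42/17, mR=6; mL+mR=144/17 → advance +1; mR−mL=60/17 → turn +1·90°
n=1: pose=(2,1,W); sL=15/2, sR=15; mL=-45/4, mR=15/4; mL+mR=-15/2 → advance -1; mR−mL=15 → turn +1·90°
n=2: pose=(3,1,S); sL=60/29, sR=60/13; mL=-1350/377, mR=30/29; mL+mR=-960/377 → advance -1; mR−mL=60/13 → turn +1·90°
n=3: pose=(3,2,E); sL=30/13, sR=30/13; mL=-15/13, mR=15/13; mL+mR=0 → advance +0; mR−mL=30/13 → turn +1·90°

0 12 60/17 42/17 6 2 0 N
1 15/2 15 -45/4 15/4 2 1 W
2 60/29 60/13 -1350/377 30/29 3 1 S
3 30/13 30/13 -15/13 15/13 3 2 E
final 3 2 N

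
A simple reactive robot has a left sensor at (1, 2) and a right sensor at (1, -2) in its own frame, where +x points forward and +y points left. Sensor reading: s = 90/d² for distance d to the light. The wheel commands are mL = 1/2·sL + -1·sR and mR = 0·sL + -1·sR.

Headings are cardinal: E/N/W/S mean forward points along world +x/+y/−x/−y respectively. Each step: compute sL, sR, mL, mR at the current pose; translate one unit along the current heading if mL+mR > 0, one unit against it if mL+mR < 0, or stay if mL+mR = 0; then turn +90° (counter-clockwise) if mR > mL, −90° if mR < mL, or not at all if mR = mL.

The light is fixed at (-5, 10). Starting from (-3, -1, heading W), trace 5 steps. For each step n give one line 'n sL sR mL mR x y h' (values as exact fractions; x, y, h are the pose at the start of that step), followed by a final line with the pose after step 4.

0 9/17 45/41 -1161/1394 -45/41 -3 -1 W
1 90/101 18/25 -693/2525 -18/25 -2 -1 N
2 45/58 45/106 -225/6148 -45/106 -2 -2 E
3 18/37 90/169 -1809/6253 -90/169 -3 -2 S
4 9/17 45/41 -1161/1394 -45/41 -3 -1 W
final -2 -1 N

n=0: pose=(-3,-1,W); sL=9/17, sR=45/41; mL=-1161/1394, mR=-45/41; mL+mR=-2691/1394 → advance -1; mR−mL=-9/34 → turn -1·90°
n=1: pose=(-2,-1,N); sL=90/101, sR=18/25; mL=-693/2525, mR=-18/25; mL+mR=-2511/2525 → advance -1; mR−mL=-45/101 → turn -1·90°
n=2: pose=(-2,-2,E); sL=45/58, sR=45/106; mL=-225/6148, mR=-45/106; mL+mR=-2835/6148 → advance -1; mR−mL=-45/116 → turn -1·90°
n=3: pose=(-3,-2,S); sL=18/37, sR=90/169; mL=-1809/6253, mR=-90/169; mL+mR=-5139/6253 → advance -1; mR−mL=-9/37 → turn -1·90°
n=4: pose=(-3,-1,W); sL=9/17, sR=45/41; mL=-1161/1394, mR=-45/41; mL+mR=-2691/1394 → advance -1; mR−mL=-9/34 → turn -1·90°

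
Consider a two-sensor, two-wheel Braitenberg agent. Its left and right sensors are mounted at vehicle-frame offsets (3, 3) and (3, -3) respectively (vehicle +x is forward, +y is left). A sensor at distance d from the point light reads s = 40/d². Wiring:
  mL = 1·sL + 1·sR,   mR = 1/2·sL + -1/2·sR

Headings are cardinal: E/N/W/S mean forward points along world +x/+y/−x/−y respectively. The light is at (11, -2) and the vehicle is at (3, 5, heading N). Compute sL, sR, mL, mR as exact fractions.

left sensor world pos  = (0, 8); dL² = 221
right sensor world pos = (6, 8); dR² = 125
sL = 40/221 = 40/221
sR = 40/125 = 8/25
mL = 1·sL + 1·sR = 2768/5525
mR = 1/2·sL + -1/2·sR = -384/5525

40/221 8/25 2768/5525 -384/5525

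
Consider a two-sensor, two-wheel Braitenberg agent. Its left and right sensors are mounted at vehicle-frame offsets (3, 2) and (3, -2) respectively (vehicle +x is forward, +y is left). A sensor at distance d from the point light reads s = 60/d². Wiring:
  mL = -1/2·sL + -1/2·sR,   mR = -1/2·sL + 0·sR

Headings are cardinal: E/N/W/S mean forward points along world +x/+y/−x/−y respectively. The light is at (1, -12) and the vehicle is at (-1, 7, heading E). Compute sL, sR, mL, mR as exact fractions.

left sensor world pos  = (2, 9); dL² = 442
right sensor world pos = (2, 5); dR² = 290
sL = 60/442 = 30/221
sR = 60/290 = 6/29
mL = -1/2·sL + -1/2·sR = -1098/6409
mR = -1/2·sL + 0·sR = -15/221

30/221 6/29 -1098/6409 -15/221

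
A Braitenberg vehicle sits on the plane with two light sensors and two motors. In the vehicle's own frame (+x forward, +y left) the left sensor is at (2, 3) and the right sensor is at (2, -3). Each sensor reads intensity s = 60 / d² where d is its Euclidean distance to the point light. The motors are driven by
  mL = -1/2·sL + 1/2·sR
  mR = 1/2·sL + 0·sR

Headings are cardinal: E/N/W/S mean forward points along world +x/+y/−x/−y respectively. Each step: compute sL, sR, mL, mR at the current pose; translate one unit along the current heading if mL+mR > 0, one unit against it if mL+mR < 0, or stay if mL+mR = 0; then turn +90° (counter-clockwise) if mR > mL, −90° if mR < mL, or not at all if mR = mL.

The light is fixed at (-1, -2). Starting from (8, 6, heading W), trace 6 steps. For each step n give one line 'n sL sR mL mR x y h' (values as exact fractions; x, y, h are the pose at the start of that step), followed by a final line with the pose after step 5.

n=0: pose=(8,6,W); sL=30/37, sR=6/17; mL=-144/629, mR=15/37; mL+mR=3/17 → advance +1; mR−mL=399/629 → turn +1·90°
n=1: pose=(7,6,S); sL=60/157, sR=60/61; mL=2880/9577, mR=30/157; mL+mR=30/61 → advance +1; mR−mL=-1050/9577 → turn -1·90°
n=2: pose=(7,5,W); sL=15/13, sR=15/34; mL=-315/884, mR=15/26; mL+mR=15/68 → advance +1; mR−mL=825/884 → turn +1·90°
n=3: pose=(6,5,S); sL=12/25, sR=60/41; mL=504/1025, mR=6/25; mL+mR=30/41 → advance +1; mR−mL=-258/1025 → turn -1·90°
n=4: pose=(6,4,W); sL=30/17, sR=30/53; mL=-540/901, mR=15/17; mL+mR=15/53 → advance +1; mR−mL=1335/901 → turn +1·90°
n=5: pose=(5,4,S); sL=60/97, sR=12/5; mL=432/485, mR=30/97; mL+mR=6/5 → advance +1; mR−mL=-282/485 → turn -1·90°

0 30/37 6/17 -144/629 15/37 8 6 W
1 60/157 60/61 2880/9577 30/157 7 6 S
2 15/13 15/34 -315/884 15/26 7 5 W
3 12/25 60/41 504/1025 6/25 6 5 S
4 30/17 30/53 -540/901 15/17 6 4 W
5 60/97 12/5 432/485 30/97 5 4 S
final 5 3 W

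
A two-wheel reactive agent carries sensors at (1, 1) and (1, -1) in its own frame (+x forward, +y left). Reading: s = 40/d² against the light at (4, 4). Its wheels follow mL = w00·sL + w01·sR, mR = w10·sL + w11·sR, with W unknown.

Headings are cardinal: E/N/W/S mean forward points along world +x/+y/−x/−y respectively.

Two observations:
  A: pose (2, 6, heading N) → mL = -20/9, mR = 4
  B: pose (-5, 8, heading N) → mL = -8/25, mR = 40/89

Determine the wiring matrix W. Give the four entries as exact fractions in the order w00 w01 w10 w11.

-1 0 0 1

obs A: pose=(2,6,N) → sL=20/9, sR=4, mL=-20/9, mR=4
obs B: pose=(-5,8,N) → sL=8/25, sR=40/89, mL=-8/25, mR=40/89
sensor matrix S = [[20/9, 4], [8/25, 40/89]]; det S = -5632/20025
solve [mL_A; mL_B] = S·[w00; w01] and [mR_A; mR_B] = S·[w10; w11]:
  w00 = -1, w01 = 0, w10 = 0, w11 = 1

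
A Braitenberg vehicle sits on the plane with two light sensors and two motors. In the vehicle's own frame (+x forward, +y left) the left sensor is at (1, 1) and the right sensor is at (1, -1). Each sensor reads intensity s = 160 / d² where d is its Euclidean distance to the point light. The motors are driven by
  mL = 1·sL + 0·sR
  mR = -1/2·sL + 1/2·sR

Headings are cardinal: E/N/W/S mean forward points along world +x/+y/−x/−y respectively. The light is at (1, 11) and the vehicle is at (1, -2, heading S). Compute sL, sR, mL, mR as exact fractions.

left sensor world pos  = (2, -3); dL² = 197
right sensor world pos = (0, -3); dR² = 197
sL = 160/197 = 160/197
sR = 160/197 = 160/197
mL = 1·sL + 0·sR = 160/197
mR = -1/2·sL + 1/2·sR = 0

160/197 160/197 160/197 0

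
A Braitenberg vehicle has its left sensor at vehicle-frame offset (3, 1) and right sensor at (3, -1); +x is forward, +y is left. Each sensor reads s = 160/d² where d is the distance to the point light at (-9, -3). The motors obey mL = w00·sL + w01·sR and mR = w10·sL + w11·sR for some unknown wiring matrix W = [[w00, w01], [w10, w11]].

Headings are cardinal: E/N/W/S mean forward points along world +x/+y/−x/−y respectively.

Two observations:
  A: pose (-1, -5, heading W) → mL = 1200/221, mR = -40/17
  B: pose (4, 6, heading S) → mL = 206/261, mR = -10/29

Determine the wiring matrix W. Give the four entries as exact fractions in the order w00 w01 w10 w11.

1/2 1/2 -1/2 0

obs A: pose=(-1,-5,W) → sL=80/17, sR=80/13, mL=1200/221, mR=-40/17
obs B: pose=(4,6,S) → sL=20/29, sR=8/9, mL=206/261, mR=-10/29
sensor matrix S = [[80/17, 80/13], [20/29, 8/9]]; det S = -3520/57681
solve [mL_A; mL_B] = S·[w00; w01] and [mR_A; mR_B] = S·[w10; w11]:
  w00 = 1/2, w01 = 1/2, w10 = -1/2, w11 = 0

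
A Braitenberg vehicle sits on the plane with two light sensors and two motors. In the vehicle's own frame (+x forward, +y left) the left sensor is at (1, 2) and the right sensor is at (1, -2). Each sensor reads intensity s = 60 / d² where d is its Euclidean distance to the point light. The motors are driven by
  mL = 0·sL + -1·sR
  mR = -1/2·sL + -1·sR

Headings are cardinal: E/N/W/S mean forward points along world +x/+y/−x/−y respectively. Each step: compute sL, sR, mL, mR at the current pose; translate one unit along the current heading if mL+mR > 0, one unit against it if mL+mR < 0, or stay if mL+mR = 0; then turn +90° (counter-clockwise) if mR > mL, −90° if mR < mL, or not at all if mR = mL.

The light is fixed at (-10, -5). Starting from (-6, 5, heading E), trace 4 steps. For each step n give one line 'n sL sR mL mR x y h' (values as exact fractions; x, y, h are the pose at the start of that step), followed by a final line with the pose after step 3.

n=0: pose=(-6,5,E); sL=60/169, sR=60/89; mL=-60/89, mR=-12810/15041; mL+mR=-22950/15041 → advance -1; mR−mL=-30/169 → turn -1·90°
n=1: pose=(-7,5,S); sL=30/53, sR=30/41; mL=-30/41, mR=-2205/2173; mL+mR=-3795/2173 → advance -1; mR−mL=-15/53 → turn -1·90°
n=2: pose=(-7,6,W); sL=12/17, sR=60/173; mL=-60/173, mR=-2058/2941; mL+mR=-3078/2941 → advance -1; mR−mL=-6/17 → turn -1·90°
n=3: pose=(-6,6,N); sL=15/37, sR=1/3; mL=-1/3, mR=-119/222; mL+mR=-193/222 → advance -1; mR−mL=-15/74 → turn -1·90°

0 60/169 60/89 -60/89 -12810/15041 -6 5 E
1 30/53 30/41 -30/41 -2205/2173 -7 5 S
2 12/17 60/173 -60/173 -2058/2941 -7 6 W
3 15/37 1/3 -1/3 -119/222 -6 6 N
final -6 5 E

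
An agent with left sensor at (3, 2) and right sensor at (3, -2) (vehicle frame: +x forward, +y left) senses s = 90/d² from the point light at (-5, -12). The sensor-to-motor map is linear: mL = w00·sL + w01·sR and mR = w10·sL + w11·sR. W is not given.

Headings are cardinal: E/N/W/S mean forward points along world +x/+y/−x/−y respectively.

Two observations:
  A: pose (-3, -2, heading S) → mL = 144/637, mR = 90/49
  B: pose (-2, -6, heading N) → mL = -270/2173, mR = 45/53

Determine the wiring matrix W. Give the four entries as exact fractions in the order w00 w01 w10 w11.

-1/2 1/2 0 1

obs A: pose=(-3,-2,S) → sL=18/13, sR=90/49, mL=144/637, mR=90/49
obs B: pose=(-2,-6,N) → sL=45/41, sR=45/53, mL=-270/2173, mR=45/53
sensor matrix S = [[18/13, 90/49], [45/41, 45/53]]; det S = -1163160/1384201
solve [mL_A; mL_B] = S·[w00; w01] and [mR_A; mR_B] = S·[w10; w11]:
  w00 = -1/2, w01 = 1/2, w10 = 0, w11 = 1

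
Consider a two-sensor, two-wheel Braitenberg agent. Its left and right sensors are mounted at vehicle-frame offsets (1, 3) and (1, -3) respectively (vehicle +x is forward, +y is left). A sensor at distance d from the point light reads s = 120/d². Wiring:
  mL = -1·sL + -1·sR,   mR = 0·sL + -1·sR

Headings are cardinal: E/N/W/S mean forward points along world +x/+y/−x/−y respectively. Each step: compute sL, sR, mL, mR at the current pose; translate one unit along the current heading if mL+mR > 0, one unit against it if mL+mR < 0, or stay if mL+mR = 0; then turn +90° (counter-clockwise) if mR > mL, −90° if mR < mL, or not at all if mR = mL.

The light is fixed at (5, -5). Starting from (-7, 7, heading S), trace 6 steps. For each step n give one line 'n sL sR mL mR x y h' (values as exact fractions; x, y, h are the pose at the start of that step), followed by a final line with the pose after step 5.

n=0: pose=(-7,7,S); sL=60/101, sR=60/173; mL=-16440/17473, mR=-60/173; mL+mR=-22500/17473 → advance -1; mR−mL=60/101 → turn +1·90°
n=1: pose=(-7,8,E); sL=120/377, sR=120/221; mL=-5520/6409, mR=-120/221; mL+mR=-9000/6409 → advance -1; mR−mL=120/377 → turn +1·90°
n=2: pose=(-8,8,N); sL=30/113, sR=15/37; mL=-2805/4181, mR=-15/37; mL+mR=-4500/4181 → advance -1; mR−mL=30/113 → turn +1·90°
n=3: pose=(-8,7,W); sL=120/277, sR=120/421; mL=-83760/116617, mR=-120/421; mL+mR=-117000/116617 → advance -1; mR−mL=120/277 → turn +1·90°
n=4: pose=(-7,7,S); sL=60/101, sR=60/173; mL=-16440/17473, mR=-60/173; mL+mR=-22500/17473 → advance -1; mR−mL=60/101 → turn +1·90°
n=5: pose=(-7,8,E); sL=120/377, sR=120/221; mL=-5520/6409, mR=-120/221; mL+mR=-9000/6409 → advance -1; mR−mL=120/377 → turn +1·90°

0 60/101 60/173 -16440/17473 -60/173 -7 7 S
1 120/377 120/221 -5520/6409 -120/221 -7 8 E
2 30/113 15/37 -2805/4181 -15/37 -8 8 N
3 120/277 120/421 -83760/116617 -120/421 -8 7 W
4 60/101 60/173 -16440/17473 -60/173 -7 7 S
5 120/377 120/221 -5520/6409 -120/221 -7 8 E
final -8 8 N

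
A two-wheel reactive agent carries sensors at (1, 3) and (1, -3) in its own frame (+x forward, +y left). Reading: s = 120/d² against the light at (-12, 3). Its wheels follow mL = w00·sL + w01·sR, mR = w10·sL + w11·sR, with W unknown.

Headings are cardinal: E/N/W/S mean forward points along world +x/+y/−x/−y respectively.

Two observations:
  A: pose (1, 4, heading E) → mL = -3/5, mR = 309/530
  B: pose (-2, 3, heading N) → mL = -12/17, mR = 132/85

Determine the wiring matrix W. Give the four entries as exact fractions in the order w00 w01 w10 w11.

obs A: pose=(1,4,E) → sL=30/53, sR=3/5, mL=-3/5, mR=309/530
obs B: pose=(-2,3,N) → sL=12/5, sR=12/17, mL=-12/17, mR=132/85
sensor matrix S = [[30/53, 3/5], [12/5, 12/17]]; det S = -23436/22525
solve [mL_A; mL_B] = S·[w00; w01] and [mR_A; mR_B] = S·[w10; w11]:
  w00 = 0, w01 = -1, w10 = 1/2, w11 = 1/2

0 -1 1/2 1/2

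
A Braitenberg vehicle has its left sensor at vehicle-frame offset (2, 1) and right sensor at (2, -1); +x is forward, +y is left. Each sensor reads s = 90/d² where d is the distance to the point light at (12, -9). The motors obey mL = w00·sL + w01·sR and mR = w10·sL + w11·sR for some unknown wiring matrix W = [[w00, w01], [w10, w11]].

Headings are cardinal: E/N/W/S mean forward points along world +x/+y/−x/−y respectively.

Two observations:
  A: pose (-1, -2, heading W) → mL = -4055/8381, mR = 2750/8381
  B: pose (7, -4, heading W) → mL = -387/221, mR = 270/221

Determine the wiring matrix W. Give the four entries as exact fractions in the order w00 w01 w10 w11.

-1/2 -1 1/2 1/2

obs A: pose=(-1,-2,W) → sL=10/29, sR=90/289, mL=-4055/8381, mR=2750/8381
obs B: pose=(7,-4,W) → sL=18/13, sR=18/17, mL=-387/221, mR=270/221
sensor matrix S = [[10/29, 90/289], [18/13, 18/17]]; det S = -7200/108953
solve [mL_A; mL_B] = S·[w00; w01] and [mR_A; mR_B] = S·[w10; w11]:
  w00 = -1/2, w01 = -1, w10 = 1/2, w11 = 1/2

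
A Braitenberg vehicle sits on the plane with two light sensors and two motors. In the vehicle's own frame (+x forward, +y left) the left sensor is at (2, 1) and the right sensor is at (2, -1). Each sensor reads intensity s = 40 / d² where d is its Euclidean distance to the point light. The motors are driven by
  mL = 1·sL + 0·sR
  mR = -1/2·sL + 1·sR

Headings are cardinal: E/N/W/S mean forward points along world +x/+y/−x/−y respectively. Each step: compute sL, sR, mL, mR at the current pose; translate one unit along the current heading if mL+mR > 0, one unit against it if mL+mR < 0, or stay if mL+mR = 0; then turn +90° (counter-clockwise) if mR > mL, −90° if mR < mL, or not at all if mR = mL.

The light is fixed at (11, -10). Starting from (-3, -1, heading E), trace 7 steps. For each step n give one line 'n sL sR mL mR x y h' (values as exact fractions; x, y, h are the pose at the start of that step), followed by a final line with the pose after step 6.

0 10/61 5/26 10/61 175/1586 -3 -1 E
1 40/193 8/49 40/193 564/9457 -2 -1 S
2 20/137 20/153 20/137 1210/20961 -2 -2 W
3 8/65 40/269 8/65 1524/17485 -3 -2 N
4 10/61 5/26 10/61 175/1586 -3 -1 E
5 40/193 8/49 40/193 564/9457 -2 -1 S
6 20/137 20/153 20/137 1210/20961 -2 -2 W
final -3 -2 N

n=0: pose=(-3,-1,E); sL=10/61, sR=5/26; mL=10/61, mR=175/1586; mL+mR=435/1586 → advance +1; mR−mL=-85/1586 → turn -1·90°
n=1: pose=(-2,-1,S); sL=40/193, sR=8/49; mL=40/193, mR=564/9457; mL+mR=2524/9457 → advance +1; mR−mL=-1396/9457 → turn -1·90°
n=2: pose=(-2,-2,W); sL=20/137, sR=20/153; mL=20/137, mR=1210/20961; mL+mR=4270/20961 → advance +1; mR−mL=-1850/20961 → turn -1·90°
n=3: pose=(-3,-2,N); sL=8/65, sR=40/269; mL=8/65, mR=1524/17485; mL+mR=3676/17485 → advance +1; mR−mL=-628/17485 → turn -1·90°
n=4: pose=(-3,-1,E); sL=10/61, sR=5/26; mL=10/61, mR=175/1586; mL+mR=435/1586 → advance +1; mR−mL=-85/1586 → turn -1·90°
n=5: pose=(-2,-1,S); sL=40/193, sR=8/49; mL=40/193, mR=564/9457; mL+mR=2524/9457 → advance +1; mR−mL=-1396/9457 → turn -1·90°
n=6: pose=(-2,-2,W); sL=20/137, sR=20/153; mL=20/137, mR=1210/20961; mL+mR=4270/20961 → advance +1; mR−mL=-1850/20961 → turn -1·90°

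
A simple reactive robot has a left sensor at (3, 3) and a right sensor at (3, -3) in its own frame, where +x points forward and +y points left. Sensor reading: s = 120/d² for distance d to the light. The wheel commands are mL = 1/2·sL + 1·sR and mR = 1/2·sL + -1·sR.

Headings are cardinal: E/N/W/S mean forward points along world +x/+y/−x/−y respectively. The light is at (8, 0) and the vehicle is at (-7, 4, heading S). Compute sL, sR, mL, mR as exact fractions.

24/29 24/65 1476/1885 84/1885

left sensor world pos  = (-4, 1); dL² = 145
right sensor world pos = (-10, 1); dR² = 325
sL = 120/145 = 24/29
sR = 120/325 = 24/65
mL = 1/2·sL + 1·sR = 1476/1885
mR = 1/2·sL + -1·sR = 84/1885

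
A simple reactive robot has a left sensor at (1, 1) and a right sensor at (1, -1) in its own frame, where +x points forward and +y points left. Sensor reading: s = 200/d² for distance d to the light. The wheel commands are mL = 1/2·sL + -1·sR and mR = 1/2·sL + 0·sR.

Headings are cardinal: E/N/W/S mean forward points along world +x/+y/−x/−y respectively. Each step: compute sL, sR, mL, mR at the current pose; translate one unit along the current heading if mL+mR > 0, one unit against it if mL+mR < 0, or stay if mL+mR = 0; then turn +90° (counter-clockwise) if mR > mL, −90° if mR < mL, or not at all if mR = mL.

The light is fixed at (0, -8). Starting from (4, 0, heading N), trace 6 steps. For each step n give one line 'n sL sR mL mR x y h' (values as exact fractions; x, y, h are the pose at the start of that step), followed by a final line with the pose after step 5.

0 20/9 100/53 -370/477 10/9 4 0 N
1 200/73 200/109 -3700/7957 100/73 4 1 W
2 5/2 50/17 -115/68 5/4 3 1 S
3 200/137 200/97 -17700/13289 100/137 3 2 E
4 100/61 20/13 -570/793 50/61 2 2 N
5 200/101 40/29 -1140/2929 100/101 2 3 W
final 1 3 S

n=0: pose=(4,0,N); sL=20/9, sR=100/53; mL=-370/477, mR=10/9; mL+mR=160/477 → advance +1; mR−mL=100/53 → turn +1·90°
n=1: pose=(4,1,W); sL=200/73, sR=200/109; mL=-3700/7957, mR=100/73; mL+mR=7200/7957 → advance +1; mR−mL=200/109 → turn +1·90°
n=2: pose=(3,1,S); sL=5/2, sR=50/17; mL=-115/68, mR=5/4; mL+mR=-15/34 → advance -1; mR−mL=50/17 → turn +1·90°
n=3: pose=(3,2,E); sL=200/137, sR=200/97; mL=-17700/13289, mR=100/137; mL+mR=-8000/13289 → advance -1; mR−mL=200/97 → turn +1·90°
n=4: pose=(2,2,N); sL=100/61, sR=20/13; mL=-570/793, mR=50/61; mL+mR=80/793 → advance +1; mR−mL=20/13 → turn +1·90°
n=5: pose=(2,3,W); sL=200/101, sR=40/29; mL=-1140/2929, mR=100/101; mL+mR=1760/2929 → advance +1; mR−mL=40/29 → turn +1·90°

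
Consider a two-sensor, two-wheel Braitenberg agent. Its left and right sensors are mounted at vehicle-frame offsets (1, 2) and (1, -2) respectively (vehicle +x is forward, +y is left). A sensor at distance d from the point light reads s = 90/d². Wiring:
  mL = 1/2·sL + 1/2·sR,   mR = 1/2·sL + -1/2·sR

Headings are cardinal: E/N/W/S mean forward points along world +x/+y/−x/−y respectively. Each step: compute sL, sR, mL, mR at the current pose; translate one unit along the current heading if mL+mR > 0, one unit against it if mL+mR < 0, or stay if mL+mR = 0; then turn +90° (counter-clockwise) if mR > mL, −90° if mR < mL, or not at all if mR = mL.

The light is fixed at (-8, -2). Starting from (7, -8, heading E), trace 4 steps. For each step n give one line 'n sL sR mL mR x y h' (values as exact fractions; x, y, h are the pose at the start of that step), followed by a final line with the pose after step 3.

n=0: pose=(7,-8,E); sL=45/136, sR=9/32; mL=333/1088, mR=27/1088; mL+mR=45/136 → advance +1; mR−mL=-9/32 → turn -1·90°
n=1: pose=(8,-8,S); sL=90/373, sR=18/49; mL=5562/18277, mR=-1152/18277; mL+mR=90/373 → advance +1; mR−mL=-18/49 → turn -1·90°
n=2: pose=(8,-9,W); sL=5/17, sR=9/25; mL=139/425, mR=-14/425; mL+mR=5/17 → advance +1; mR−mL=-9/25 → turn -1·90°
n=3: pose=(7,-9,N); sL=18/41, sR=18/65; mL=954/2665, mR=216/2665; mL+mR=18/41 → advance +1; mR−mL=-18/65 → turn -1·90°

0 45/136 9/32 333/1088 27/1088 7 -8 E
1 90/373 18/49 5562/18277 -1152/18277 8 -8 S
2 5/17 9/25 139/425 -14/425 8 -9 W
3 18/41 18/65 954/2665 216/2665 7 -9 N
final 7 -8 E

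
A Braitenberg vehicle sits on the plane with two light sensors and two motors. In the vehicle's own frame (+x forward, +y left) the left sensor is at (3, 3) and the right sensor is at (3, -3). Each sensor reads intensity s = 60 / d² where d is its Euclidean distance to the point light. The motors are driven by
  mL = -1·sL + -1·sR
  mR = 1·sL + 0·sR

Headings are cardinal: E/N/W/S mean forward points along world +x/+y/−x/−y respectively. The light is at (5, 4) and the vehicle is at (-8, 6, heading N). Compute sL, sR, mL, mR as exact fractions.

left sensor world pos  = (-11, 9); dL² = 281
right sensor world pos = (-5, 9); dR² = 125
sL = 60/281 = 60/281
sR = 60/125 = 12/25
mL = -1·sL + -1·sR = -4872/7025
mR = 1·sL + 0·sR = 60/281

60/281 12/25 -4872/7025 60/281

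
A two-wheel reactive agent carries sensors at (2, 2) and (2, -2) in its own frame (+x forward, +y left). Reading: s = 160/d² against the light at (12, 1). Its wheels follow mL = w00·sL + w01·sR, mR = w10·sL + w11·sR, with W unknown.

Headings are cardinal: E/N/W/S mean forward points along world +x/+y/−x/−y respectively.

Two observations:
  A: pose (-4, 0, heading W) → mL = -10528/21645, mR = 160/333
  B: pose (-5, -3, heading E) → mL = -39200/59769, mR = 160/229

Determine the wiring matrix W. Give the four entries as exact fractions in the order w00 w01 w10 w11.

obs A: pose=(-4,0,W) → sL=160/333, sR=32/65, mL=-10528/21645, mR=160/333
obs B: pose=(-5,-3,E) → sL=160/229, sR=160/261, mL=-39200/59769, mR=160/229
sensor matrix S = [[160/333, 32/65], [160/229, 160/261]]; det S = -12787712/258740001
solve [mL_A; mL_B] = S·[w00; w01] and [mR_A; mR_B] = S·[w10; w11]:
  w00 = -1/2, w01 = -1/2, w10 = 1, w11 = 0

-1/2 -1/2 1 0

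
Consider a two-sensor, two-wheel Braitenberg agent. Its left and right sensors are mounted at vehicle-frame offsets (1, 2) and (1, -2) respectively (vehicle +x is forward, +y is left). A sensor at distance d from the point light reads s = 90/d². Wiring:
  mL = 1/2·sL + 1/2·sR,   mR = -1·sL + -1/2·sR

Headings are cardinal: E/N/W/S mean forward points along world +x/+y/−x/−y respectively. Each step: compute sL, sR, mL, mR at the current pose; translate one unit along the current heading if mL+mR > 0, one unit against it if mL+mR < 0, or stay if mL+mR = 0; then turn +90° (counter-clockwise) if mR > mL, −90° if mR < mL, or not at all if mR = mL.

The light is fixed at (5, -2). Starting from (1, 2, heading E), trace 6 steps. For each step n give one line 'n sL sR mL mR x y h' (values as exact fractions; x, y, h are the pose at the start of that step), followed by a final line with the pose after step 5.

0 2 90/13 58/13 -71/13 1 2 E
1 5 45/29 95/29 -335/58 0 2 S
2 2 18/17 26/17 -43/17 0 3 W
3 5/4 9/4 7/4 -19/8 1 3 N
4 2 90/13 58/13 -71/13 1 2 E
5 5 45/29 95/29 -335/58 0 2 S
final 0 3 W

n=0: pose=(1,2,E); sL=2, sR=90/13; mL=58/13, mR=-71/13; mL+mR=-1 → advance -1; mR−mL=-129/13 → turn -1·90°
n=1: pose=(0,2,S); sL=5, sR=45/29; mL=95/29, mR=-335/58; mL+mR=-5/2 → advance -1; mR−mL=-525/58 → turn -1·90°
n=2: pose=(0,3,W); sL=2, sR=18/17; mL=26/17, mR=-43/17; mL+mR=-1 → advance -1; mR−mL=-69/17 → turn -1·90°
n=3: pose=(1,3,N); sL=5/4, sR=9/4; mL=7/4, mR=-19/8; mL+mR=-5/8 → advance -1; mR−mL=-33/8 → turn -1·90°
n=4: pose=(1,2,E); sL=2, sR=90/13; mL=58/13, mR=-71/13; mL+mR=-1 → advance -1; mR−mL=-129/13 → turn -1·90°
n=5: pose=(0,2,S); sL=5, sR=45/29; mL=95/29, mR=-335/58; mL+mR=-5/2 → advance -1; mR−mL=-525/58 → turn -1·90°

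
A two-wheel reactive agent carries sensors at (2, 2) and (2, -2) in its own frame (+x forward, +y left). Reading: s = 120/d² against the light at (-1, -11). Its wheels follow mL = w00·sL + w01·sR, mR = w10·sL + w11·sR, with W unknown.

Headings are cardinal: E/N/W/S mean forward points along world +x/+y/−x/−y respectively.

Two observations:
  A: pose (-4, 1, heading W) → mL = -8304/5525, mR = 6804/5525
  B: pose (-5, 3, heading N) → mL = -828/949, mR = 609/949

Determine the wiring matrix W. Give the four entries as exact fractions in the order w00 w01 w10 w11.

-1 -1 1 1/2

obs A: pose=(-4,1,W) → sL=24/25, sR=120/221, mL=-8304/5525, mR=6804/5525
obs B: pose=(-5,3,N) → sL=30/73, sR=6/13, mL=-828/949, mR=609/949
sensor matrix S = [[24/25, 120/221], [30/73, 6/13]]; det S = 88704/403325
solve [mL_A; mL_B] = S·[w00; w01] and [mR_A; mR_B] = S·[w10; w11]:
  w00 = -1, w01 = -1, w10 = 1, w11 = 1/2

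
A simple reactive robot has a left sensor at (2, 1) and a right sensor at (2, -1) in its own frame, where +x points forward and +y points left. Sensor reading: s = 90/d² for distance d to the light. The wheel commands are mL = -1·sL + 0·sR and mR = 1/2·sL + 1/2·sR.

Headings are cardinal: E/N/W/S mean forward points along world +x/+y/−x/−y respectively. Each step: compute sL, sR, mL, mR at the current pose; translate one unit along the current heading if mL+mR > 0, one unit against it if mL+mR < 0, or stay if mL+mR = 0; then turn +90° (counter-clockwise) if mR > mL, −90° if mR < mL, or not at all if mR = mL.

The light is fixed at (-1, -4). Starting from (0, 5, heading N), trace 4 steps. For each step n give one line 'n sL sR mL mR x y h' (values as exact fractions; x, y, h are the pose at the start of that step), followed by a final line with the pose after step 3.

0 90/121 18/25 -90/121 2214/3025 0 5 N
1 9/5 45/41 -9/5 297/205 0 4 W
2 2 90/37 -2 82/37 1 4 S
3 9/8 45/26 -9/8 297/208 1 3 E
final 2 3 N

n=0: pose=(0,5,N); sL=90/121, sR=18/25; mL=-90/121, mR=2214/3025; mL+mR=-36/3025 → advance -1; mR−mL=4464/3025 → turn +1·90°
n=1: pose=(0,4,W); sL=9/5, sR=45/41; mL=-9/5, mR=297/205; mL+mR=-72/205 → advance -1; mR−mL=666/205 → turn +1·90°
n=2: pose=(1,4,S); sL=2, sR=90/37; mL=-2, mR=82/37; mL+mR=8/37 → advance +1; mR−mL=156/37 → turn +1·90°
n=3: pose=(1,3,E); sL=9/8, sR=45/26; mL=-9/8, mR=297/208; mL+mR=63/208 → advance +1; mR−mL=531/208 → turn +1·90°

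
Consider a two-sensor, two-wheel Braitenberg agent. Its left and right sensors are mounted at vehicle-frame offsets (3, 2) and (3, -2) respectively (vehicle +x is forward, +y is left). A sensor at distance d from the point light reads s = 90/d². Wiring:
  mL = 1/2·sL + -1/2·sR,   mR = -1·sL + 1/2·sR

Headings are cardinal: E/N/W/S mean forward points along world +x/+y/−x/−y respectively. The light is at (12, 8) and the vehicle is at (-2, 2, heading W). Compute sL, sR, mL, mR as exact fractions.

left sensor world pos  = (-5, 0); dL² = 353
right sensor world pos = (-5, 4); dR² = 305
sL = 90/353 = 90/353
sR = 90/305 = 18/61
mL = 1/2·sL + -1/2·sR = -432/21533
mR = -1·sL + 1/2·sR = -2313/21533

90/353 18/61 -432/21533 -2313/21533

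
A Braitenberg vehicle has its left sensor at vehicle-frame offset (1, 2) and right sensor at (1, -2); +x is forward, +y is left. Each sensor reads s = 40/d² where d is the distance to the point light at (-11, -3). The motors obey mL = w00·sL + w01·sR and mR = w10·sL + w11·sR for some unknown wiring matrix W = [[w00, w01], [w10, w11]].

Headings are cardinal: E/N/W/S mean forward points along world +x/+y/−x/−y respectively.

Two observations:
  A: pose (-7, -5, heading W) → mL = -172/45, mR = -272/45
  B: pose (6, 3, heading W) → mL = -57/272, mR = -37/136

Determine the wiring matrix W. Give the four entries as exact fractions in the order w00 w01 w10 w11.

-1 -1/2 -1 -1

obs A: pose=(-7,-5,W) → sL=8/5, sR=40/9, mL=-172/45, mR=-272/45
obs B: pose=(6,3,W) → sL=5/34, sR=1/8, mL=-57/272, mR=-37/136
sensor matrix S = [[8/5, 40/9], [5/34, 1/8]]; det S = -347/765
solve [mL_A; mL_B] = S·[w00; w01] and [mR_A; mR_B] = S·[w10; w11]:
  w00 = -1, w01 = -1/2, w10 = -1, w11 = -1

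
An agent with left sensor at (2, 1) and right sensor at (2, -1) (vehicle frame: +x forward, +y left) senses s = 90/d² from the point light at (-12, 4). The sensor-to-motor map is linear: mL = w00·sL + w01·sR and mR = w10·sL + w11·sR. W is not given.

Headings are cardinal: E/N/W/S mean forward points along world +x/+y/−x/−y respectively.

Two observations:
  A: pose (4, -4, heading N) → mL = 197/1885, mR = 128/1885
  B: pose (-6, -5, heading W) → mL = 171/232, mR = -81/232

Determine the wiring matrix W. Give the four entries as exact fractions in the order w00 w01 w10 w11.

-1/2 1 1 -1

obs A: pose=(4,-4,N) → sL=10/29, sR=18/65, mL=197/1885, mR=128/1885
obs B: pose=(-6,-5,W) → sL=45/58, sR=9/8, mL=171/232, mR=-81/232
sensor matrix S = [[10/29, 18/65], [45/58, 9/8]]; det S = 9/52
solve [mL_A; mL_B] = S·[w00; w01] and [mR_A; mR_B] = S·[w10; w11]:
  w00 = -1/2, w01 = 1, w10 = 1, w11 = -1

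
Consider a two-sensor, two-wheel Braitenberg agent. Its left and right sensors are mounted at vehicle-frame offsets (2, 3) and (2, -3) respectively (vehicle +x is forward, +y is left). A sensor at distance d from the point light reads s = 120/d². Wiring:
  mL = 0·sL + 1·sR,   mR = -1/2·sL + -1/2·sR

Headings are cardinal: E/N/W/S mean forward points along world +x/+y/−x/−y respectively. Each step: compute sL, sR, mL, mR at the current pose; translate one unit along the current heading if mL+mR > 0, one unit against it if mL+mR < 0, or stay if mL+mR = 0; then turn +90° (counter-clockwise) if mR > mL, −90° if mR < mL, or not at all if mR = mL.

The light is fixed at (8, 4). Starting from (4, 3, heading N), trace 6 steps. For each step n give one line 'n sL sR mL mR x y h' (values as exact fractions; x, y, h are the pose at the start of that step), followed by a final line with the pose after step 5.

0 12/5 60 60 -156/5 4 3 N
1 120/13 120/13 120/13 -120/13 4 4 E
2 24 120/53 120/53 -696/53 4 4 S
3 3 30/13 30/13 -69/26 4 5 W
4 8/3 40/3 40/3 -8 5 5 N
5 60/13 60 60 -420/13 5 6 E
final 6 6 S

n=0: pose=(4,3,N); sL=12/5, sR=60; mL=60, mR=-156/5; mL+mR=144/5 → advance +1; mR−mL=-456/5 → turn -1·90°
n=1: pose=(4,4,E); sL=120/13, sR=120/13; mL=120/13, mR=-120/13; mL+mR=0 → advance +0; mR−mL=-240/13 → turn -1·90°
n=2: pose=(4,4,S); sL=24, sR=120/53; mL=120/53, mR=-696/53; mL+mR=-576/53 → advance -1; mR−mL=-816/53 → turn -1·90°
n=3: pose=(4,5,W); sL=3, sR=30/13; mL=30/13, mR=-69/26; mL+mR=-9/26 → advance -1; mR−mL=-129/26 → turn -1·90°
n=4: pose=(5,5,N); sL=8/3, sR=40/3; mL=40/3, mR=-8; mL+mR=16/3 → advance +1; mR−mL=-64/3 → turn -1·90°
n=5: pose=(5,6,E); sL=60/13, sR=60; mL=60, mR=-420/13; mL+mR=360/13 → advance +1; mR−mL=-1200/13 → turn -1·90°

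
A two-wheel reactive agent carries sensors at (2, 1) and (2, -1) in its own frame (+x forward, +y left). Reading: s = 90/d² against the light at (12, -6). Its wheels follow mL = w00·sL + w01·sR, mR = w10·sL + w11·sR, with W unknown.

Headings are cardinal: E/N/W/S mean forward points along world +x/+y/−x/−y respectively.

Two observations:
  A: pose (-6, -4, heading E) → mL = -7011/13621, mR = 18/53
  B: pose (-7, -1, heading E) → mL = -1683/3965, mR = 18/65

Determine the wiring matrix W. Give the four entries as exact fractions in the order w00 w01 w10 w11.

-1 -1/2 1 0

obs A: pose=(-6,-4,E) → sL=18/53, sR=90/257, mL=-7011/13621, mR=18/53
obs B: pose=(-7,-1,E) → sL=18/65, sR=18/61, mL=-1683/3965, mR=18/65
sensor matrix S = [[18/53, 90/257], [18/65, 18/61]]; det S = 34992/10801453
solve [mL_A; mL_B] = S·[w00; w01] and [mR_A; mR_B] = S·[w10; w11]:
  w00 = -1, w01 = -1/2, w10 = 1, w11 = 0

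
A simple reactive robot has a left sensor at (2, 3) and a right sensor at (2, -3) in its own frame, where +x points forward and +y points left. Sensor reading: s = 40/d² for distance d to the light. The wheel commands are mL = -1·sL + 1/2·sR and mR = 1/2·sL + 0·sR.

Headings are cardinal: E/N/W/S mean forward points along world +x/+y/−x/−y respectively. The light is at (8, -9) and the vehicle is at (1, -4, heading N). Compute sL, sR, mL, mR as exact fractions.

40/149 8/13 76/1937 20/149

left sensor world pos  = (-2, -2); dL² = 149
right sensor world pos = (4, -2); dR² = 65
sL = 40/149 = 40/149
sR = 40/65 = 8/13
mL = -1·sL + 1/2·sR = 76/1937
mR = 1/2·sL + 0·sR = 20/149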